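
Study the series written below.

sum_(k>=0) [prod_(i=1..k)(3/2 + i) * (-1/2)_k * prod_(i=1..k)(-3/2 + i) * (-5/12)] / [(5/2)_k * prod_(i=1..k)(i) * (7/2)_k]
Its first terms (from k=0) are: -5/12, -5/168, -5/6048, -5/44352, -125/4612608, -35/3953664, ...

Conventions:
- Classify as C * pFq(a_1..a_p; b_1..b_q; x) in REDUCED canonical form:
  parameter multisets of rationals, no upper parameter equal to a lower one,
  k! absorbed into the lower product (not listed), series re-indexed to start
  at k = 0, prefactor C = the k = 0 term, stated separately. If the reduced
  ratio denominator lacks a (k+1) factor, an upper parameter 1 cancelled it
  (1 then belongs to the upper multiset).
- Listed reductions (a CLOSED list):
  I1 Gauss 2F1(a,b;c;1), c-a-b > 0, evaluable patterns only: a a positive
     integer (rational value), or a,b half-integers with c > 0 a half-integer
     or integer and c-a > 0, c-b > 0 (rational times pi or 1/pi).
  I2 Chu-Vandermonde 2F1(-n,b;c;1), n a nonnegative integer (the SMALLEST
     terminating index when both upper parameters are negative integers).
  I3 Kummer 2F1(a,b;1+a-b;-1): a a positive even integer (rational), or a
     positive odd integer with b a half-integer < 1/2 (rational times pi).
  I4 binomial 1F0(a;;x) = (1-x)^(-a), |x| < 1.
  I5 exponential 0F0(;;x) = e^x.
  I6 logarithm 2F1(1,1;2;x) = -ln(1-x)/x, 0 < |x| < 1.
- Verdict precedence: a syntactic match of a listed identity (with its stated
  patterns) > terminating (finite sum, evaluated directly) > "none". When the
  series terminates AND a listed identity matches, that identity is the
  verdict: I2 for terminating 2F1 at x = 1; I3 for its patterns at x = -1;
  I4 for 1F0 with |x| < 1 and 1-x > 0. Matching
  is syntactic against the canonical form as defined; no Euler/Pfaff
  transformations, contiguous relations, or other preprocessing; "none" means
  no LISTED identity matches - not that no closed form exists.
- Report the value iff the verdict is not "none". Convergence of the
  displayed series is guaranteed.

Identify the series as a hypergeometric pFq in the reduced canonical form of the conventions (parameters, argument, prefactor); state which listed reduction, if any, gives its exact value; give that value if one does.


Prefactor -5/12, argument 1: 2F1 with upper {-1/2, -1/2} over lower {7/2}. Verdict at x = 1: the half-integer Gauss pattern (I1) matches (x = 1; upper {-1/2, -1/2} half-integers, c = 7/2 in the evaluable pattern). Value: (-875/6144) * pi.

The tell: x = 1 and the product of the first k integers (C = -5/12) is k!.
Step ratio: r(k) = 1 * (k-1/2) (k-1/2) / [(k+7/2) (k+1)] - rational; roots negated = parameters, x = 1, C = -5/12.


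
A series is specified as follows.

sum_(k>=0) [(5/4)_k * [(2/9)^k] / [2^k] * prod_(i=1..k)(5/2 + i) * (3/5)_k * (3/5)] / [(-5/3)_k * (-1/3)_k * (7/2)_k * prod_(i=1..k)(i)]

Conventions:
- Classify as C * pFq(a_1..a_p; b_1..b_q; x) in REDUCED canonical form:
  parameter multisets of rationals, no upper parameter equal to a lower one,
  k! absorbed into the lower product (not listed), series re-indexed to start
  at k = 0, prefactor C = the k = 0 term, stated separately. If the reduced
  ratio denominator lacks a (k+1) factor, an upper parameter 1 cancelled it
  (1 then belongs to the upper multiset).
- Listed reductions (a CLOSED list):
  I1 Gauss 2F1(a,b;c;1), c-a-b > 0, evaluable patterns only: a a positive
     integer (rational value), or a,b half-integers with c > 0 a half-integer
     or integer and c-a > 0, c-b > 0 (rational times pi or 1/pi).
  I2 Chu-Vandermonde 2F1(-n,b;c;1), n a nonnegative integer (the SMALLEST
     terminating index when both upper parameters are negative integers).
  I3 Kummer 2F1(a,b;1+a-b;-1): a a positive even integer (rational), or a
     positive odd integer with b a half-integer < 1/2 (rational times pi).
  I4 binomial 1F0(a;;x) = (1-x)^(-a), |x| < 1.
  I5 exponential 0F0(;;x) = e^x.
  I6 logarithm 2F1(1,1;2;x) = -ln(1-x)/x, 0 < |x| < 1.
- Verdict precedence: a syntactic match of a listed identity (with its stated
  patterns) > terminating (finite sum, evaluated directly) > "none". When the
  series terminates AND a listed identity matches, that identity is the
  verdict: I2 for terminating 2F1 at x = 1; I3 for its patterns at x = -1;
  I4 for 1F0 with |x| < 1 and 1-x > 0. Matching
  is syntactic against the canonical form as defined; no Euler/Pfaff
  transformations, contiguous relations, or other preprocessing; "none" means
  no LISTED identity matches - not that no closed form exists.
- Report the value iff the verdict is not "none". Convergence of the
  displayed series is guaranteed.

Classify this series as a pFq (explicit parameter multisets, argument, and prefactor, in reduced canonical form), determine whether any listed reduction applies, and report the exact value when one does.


Classification (C = 3/5): 2F2 with upper {3/5, 5/4}, lower {-5/3, -1/3}, argument x = 1/9. Verdict: no listed reduction: x = 1/9 and upper {3/5, 5/4} fail every I1-I6 pattern.

First insight: with t_0 = 3/5, the running product (C = 3/5) telescopes to a rising factorial.
Adjacent-term ratio: r(k) = (1/9) * (k+3/5) (k+5/4) / [(k-5/3) (k-1/3) (k+1)] - poly over poly, x = (1/9) from leading terms; C = 3/5 at k = 0.


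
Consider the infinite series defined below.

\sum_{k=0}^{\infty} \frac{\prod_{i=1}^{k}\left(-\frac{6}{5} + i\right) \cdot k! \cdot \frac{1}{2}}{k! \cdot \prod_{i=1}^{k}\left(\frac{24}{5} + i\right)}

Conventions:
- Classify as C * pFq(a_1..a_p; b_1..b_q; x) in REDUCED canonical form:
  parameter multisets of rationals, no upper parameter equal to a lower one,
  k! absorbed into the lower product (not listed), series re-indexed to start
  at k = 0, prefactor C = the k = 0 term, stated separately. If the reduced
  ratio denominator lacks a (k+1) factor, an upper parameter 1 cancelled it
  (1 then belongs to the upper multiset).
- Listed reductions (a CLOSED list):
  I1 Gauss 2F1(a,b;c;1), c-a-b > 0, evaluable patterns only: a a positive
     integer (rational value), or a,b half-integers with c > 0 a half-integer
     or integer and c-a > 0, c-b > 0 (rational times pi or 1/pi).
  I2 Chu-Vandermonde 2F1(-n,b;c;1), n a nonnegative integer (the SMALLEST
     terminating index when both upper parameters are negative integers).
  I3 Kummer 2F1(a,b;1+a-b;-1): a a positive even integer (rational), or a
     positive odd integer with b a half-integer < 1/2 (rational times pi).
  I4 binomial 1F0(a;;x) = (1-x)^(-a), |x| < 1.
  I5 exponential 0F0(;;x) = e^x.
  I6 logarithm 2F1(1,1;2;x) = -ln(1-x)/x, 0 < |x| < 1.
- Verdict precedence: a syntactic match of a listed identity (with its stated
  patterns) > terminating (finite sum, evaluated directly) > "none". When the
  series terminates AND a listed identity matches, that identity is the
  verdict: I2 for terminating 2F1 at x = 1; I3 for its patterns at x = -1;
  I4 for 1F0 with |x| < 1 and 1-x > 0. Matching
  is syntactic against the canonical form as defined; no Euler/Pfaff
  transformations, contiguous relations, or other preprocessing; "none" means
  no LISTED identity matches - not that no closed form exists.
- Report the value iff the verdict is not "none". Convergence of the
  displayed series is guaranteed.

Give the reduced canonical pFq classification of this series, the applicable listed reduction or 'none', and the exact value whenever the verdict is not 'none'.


Key step: x = 1 and the lower running product (prefactor 1/2) is a rising factorial.
Consecutive-term ratio: r(k) = 1 * (k-\frac{1}{5}) (k+1) / [(k+\frac{29}{5}) (k+1)] - rational in k. x = 1; t_0 = \frac{1}{2}; negate the roots.

Classification (C = \frac{1}{2}): 2F1 with upper {-\frac{1}{5}, 1}, lower {\frac{29}{5}}, argument x = 1. Verdict: Gauss (I1, integer-parameter pattern) fires (x = 1: the Gamma ratio telescopes since c-a-b = 5 > 0 and a = 1 in Z>0). Sum: \frac{12}{25}.


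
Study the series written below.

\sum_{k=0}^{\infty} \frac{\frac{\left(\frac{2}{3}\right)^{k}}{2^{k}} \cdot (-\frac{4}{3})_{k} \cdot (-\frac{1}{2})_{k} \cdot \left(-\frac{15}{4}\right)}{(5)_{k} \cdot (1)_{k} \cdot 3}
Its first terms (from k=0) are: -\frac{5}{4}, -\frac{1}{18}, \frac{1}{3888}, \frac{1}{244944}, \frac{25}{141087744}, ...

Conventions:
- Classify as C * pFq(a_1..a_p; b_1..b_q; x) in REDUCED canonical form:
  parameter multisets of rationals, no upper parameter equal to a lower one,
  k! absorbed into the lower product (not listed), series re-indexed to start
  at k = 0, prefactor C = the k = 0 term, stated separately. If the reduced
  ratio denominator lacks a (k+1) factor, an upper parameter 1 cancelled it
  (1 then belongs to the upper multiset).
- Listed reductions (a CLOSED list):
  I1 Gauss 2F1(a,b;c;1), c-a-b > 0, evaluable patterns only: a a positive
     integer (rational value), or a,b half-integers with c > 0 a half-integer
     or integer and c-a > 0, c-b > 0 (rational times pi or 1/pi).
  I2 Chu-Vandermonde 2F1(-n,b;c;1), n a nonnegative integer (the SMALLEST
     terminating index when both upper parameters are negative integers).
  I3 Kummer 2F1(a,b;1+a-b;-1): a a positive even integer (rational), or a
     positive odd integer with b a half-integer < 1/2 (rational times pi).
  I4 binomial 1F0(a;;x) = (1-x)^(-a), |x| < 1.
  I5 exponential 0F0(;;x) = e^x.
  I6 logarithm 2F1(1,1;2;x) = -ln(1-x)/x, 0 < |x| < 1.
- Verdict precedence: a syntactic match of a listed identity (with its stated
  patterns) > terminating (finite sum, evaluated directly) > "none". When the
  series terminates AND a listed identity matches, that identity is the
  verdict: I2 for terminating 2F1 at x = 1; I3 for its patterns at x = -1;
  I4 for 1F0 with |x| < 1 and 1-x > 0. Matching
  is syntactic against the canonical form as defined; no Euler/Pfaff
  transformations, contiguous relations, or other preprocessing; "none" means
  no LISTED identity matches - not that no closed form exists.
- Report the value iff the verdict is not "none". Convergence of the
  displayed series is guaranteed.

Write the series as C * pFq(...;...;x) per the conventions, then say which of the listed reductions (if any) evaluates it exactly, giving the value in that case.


Key step: x = \frac{1}{3} and the two k-th powers (C = -5/4, x = 1/3) combine into one argument.
Step ratio: r(k) = \frac{1}{3} * (k-\frac{4}{3}) (k-\frac{1}{2}) / [(k+5) (k+1)] ; factor over Q: parameters, x = \frac{1}{3}, and C = -\frac{5}{4}.

The series (x = \frac{1}{3}) is 2F1: upper {-\frac{4}{3}, -\frac{1}{2}}, lower {5}, prefactor -\frac{5}{4}. Verdict: no listed reduction: x = \frac{1}{3} and upper {-\frac{4}{3}, -\frac{1}{2}} fail every I1-I6 pattern.


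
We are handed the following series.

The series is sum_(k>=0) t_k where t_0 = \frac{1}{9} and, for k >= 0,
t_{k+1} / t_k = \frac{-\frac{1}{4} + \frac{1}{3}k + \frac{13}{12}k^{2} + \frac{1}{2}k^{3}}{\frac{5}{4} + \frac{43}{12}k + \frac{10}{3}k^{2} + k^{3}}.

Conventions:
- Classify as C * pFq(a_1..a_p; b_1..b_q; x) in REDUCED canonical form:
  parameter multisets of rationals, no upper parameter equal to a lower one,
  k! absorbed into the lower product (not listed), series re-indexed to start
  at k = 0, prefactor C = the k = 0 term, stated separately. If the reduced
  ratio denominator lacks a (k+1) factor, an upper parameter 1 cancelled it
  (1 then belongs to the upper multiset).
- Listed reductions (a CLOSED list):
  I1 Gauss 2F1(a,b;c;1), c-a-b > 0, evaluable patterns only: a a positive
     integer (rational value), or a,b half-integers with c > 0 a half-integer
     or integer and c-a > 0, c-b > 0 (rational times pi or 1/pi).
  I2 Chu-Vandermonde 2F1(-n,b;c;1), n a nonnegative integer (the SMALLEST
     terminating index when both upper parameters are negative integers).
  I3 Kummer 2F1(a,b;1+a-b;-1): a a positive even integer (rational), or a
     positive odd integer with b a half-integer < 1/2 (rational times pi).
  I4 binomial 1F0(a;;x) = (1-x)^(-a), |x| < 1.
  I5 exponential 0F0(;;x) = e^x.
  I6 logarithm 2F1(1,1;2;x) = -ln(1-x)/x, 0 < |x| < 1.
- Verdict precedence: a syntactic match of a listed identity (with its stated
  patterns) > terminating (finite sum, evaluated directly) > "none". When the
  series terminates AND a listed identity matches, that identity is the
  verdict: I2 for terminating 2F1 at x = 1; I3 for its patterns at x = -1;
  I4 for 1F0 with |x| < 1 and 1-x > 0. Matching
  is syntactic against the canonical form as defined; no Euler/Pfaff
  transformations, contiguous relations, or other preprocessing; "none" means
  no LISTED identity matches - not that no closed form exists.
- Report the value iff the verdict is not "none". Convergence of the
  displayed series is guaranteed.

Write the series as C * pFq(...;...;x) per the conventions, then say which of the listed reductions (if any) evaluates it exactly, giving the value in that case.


Prefactor \frac{1}{9}, argument \frac{1}{2}: 2F1 with upper {-\frac{1}{3}, 1} over lower {\frac{5}{6}}. Verdict: none here - no I1-I6 shape fits x = \frac{1}{2} with lower {\frac{5}{6}}.

The tell: t_0 being \frac{1}{9}, the ratio is unreduced: k + 3/2 divides both sides (prefactor 1/9).
Adjacent-term ratio: r(k) = \frac{1}{2} * (k-\frac{1}{3}) (k+1) / [(k+\frac{5}{6}) (k+1)] - rational in k, leading ratio \frac{1}{2}; with t_0 = \frac{1}{9}, classification follows.


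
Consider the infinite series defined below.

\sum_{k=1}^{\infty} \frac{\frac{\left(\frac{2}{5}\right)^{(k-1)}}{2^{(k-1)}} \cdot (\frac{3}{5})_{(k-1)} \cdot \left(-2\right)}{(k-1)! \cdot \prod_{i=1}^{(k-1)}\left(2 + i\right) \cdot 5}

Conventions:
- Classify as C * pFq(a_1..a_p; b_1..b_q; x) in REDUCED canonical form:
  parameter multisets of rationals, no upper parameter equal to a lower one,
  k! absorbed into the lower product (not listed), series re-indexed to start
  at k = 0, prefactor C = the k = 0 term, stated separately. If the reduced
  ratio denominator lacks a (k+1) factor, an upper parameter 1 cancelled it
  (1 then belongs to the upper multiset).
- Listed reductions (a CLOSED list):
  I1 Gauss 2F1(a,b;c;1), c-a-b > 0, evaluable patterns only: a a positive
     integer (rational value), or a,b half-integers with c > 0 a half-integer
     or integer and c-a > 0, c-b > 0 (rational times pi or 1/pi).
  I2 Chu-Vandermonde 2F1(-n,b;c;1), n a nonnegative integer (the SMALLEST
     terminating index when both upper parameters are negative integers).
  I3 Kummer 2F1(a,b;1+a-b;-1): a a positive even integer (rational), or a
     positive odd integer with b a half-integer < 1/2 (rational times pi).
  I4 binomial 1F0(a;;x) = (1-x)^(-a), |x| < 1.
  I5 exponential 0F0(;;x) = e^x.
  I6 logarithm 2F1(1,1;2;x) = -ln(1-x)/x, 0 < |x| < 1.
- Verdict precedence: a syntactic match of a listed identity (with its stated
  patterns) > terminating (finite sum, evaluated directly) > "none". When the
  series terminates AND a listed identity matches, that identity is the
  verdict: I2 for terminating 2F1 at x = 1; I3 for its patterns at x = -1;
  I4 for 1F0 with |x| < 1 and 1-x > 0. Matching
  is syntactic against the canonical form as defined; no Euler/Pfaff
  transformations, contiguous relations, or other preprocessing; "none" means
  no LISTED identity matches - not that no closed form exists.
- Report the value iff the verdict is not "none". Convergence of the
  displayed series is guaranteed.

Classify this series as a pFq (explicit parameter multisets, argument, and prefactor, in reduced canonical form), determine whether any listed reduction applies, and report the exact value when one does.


First insight: with t_0 = -\frac{2}{5}, the lower running product (C = -2/5) is a rising factorial.
Consecutive-term ratio: r(k) = \frac{1}{5} * (k+\frac{3}{5}) / [(k+3) (k+1)] - rational in k. x = \frac{1}{5}; t_0 = -\frac{2}{5}; negate the roots.

At argument \frac{1}{5}: a 1F1 with upper {\frac{3}{5}}, lower {3}, scaled by C = -\frac{2}{5}. Verdict: none. A 1F1 with upper {\frac{3}{5}} fits none of I1-I6 at x = \frac{1}{5}; the sum runs forever.


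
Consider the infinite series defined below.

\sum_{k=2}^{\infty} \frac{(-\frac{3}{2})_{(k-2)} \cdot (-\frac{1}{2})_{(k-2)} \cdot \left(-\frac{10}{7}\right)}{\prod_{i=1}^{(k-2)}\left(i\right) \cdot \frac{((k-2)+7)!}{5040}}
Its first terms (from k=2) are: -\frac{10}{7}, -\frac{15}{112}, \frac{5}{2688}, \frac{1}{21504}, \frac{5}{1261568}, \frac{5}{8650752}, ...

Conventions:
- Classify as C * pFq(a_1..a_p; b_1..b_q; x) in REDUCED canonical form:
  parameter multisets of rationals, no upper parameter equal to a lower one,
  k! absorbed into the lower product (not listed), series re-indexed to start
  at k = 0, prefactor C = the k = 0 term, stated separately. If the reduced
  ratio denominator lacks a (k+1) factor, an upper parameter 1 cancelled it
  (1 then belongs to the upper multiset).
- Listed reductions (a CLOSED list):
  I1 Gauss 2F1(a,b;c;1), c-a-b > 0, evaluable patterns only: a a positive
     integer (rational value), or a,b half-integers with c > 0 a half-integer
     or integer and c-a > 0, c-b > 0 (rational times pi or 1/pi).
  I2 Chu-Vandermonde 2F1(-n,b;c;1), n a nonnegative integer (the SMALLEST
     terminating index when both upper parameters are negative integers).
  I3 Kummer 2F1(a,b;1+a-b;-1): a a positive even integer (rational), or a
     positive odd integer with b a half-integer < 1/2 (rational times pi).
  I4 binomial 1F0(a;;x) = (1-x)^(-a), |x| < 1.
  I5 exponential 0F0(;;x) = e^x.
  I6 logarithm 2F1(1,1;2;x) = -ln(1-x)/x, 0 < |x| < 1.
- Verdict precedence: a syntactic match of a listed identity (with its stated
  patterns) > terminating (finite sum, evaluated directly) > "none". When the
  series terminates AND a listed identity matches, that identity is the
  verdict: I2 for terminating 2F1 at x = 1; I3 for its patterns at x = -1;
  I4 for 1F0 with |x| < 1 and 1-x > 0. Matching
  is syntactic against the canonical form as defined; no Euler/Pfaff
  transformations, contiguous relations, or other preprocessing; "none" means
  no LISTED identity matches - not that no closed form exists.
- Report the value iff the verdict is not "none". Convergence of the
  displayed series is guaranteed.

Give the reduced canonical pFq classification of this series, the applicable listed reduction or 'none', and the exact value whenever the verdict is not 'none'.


First insight: from the first term -\frac{10}{7}: the product of the first k integers (C = -10/7) is k!.
Step ratio: r(k) = 1 * (k-\frac{3}{2}) (k-\frac{1}{2}) / [(k+8) (k+1)] - poly over poly, x = 1 from leading terms; C = -\frac{10}{7} at k = 0.

Canonical form: C = -\frac{10}{7} times 2F1 with upper {-\frac{3}{2}, -\frac{1}{2}}, lower {8}, x = 1. Verdict: the half-integer Gauss pattern (I1) fires (x = 1; upper {-\frac{3}{2}, -\frac{1}{2}} half-integers, c = 8 in the evaluable pattern). Value: \left(-\frac{536870912}{109504395}\right) / \pi.


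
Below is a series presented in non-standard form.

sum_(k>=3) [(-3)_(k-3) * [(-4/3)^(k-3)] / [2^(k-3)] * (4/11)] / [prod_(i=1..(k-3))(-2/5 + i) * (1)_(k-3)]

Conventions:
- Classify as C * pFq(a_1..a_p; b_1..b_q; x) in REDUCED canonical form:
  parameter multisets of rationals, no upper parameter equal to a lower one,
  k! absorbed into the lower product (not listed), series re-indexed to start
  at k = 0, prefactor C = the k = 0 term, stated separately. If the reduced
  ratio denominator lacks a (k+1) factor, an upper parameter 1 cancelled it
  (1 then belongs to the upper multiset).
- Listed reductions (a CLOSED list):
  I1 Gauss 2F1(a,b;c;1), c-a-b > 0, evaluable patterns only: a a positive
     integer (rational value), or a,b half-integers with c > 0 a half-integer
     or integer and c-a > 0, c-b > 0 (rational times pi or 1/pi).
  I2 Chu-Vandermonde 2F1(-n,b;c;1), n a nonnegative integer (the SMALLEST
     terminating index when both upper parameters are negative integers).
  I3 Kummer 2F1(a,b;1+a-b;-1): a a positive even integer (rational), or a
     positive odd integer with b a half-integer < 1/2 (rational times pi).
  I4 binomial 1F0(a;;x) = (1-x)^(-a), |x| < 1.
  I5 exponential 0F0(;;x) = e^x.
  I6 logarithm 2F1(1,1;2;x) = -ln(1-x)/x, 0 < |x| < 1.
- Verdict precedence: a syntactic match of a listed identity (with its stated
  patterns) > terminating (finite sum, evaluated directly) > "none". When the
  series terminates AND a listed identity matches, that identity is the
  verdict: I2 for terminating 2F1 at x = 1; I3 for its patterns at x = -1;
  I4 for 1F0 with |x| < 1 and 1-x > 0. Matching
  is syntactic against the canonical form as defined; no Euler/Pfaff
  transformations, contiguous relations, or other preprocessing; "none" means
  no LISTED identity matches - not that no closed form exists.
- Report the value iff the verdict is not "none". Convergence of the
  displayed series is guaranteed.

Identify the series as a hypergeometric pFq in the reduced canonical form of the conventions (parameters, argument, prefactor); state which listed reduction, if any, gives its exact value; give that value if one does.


The series (x = -2/3) is 1F1: upper {-3}, lower {3/5}, prefactor 4/11. Verdict: terminating - upper parameter -3 makes this a finite sum (last index 3), evaluated exactly. Value: 24602/11583.

Structural cue: with t_0 = 4/11, the lower running product (C = 4/11, x = -2/3) is a rising factorial.
Consecutive-term ratio: r(k) = (-2/3) * (k-3) / [(k+3/5) (k+1)] ; factor over Q: parameters, x = (-2/3), and C = 4/11.


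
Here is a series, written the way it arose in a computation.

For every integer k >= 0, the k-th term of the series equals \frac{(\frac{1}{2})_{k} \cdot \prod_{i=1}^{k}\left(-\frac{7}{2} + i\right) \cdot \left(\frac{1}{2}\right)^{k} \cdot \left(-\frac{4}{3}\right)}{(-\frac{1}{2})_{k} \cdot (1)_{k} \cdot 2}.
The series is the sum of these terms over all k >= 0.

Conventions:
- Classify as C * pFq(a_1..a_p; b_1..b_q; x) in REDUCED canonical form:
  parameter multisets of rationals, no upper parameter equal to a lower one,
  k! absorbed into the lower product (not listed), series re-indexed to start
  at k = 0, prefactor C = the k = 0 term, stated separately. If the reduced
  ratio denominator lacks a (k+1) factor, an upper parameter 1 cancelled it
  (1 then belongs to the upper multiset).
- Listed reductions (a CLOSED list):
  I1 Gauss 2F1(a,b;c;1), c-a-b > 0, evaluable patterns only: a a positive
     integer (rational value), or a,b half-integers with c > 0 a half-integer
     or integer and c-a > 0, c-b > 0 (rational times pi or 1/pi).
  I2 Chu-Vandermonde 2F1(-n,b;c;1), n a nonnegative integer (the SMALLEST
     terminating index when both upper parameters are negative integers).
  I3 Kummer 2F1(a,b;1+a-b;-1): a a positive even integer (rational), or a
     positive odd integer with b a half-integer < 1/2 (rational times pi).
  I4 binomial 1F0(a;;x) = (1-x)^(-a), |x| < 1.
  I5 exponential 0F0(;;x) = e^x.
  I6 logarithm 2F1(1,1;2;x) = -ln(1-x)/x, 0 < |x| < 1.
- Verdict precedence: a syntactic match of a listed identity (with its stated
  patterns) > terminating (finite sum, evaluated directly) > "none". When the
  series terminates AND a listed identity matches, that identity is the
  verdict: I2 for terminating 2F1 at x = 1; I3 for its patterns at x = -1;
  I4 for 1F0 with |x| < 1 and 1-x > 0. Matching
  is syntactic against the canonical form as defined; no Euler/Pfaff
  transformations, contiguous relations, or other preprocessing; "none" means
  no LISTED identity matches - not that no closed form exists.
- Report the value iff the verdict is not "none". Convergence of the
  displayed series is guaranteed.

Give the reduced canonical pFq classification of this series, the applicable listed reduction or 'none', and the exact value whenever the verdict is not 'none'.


Key observation: t_0 being -\frac{2}{3}, the constant factors (prefactor -2/3) combine into one prefactor.
Step ratio: r(k) = \frac{1}{2} * (k-\frac{5}{2}) (k+\frac{1}{2}) / [(k-\frac{1}{2}) (k+1)] - rational; roots negated = parameters, x = \frac{1}{2}, C = -\frac{2}{3}.

This is -\frac{2}{3} * 2F1(-\frac{5}{2}, \frac{1}{2}; -\frac{1}{2}; \frac{1}{2}) in reduced canonical form. Verdict: none. A 2F1 with upper {-\frac{5}{2}, \frac{1}{2}} fits none of I1-I6 at x = \frac{1}{2}; the sum runs forever.


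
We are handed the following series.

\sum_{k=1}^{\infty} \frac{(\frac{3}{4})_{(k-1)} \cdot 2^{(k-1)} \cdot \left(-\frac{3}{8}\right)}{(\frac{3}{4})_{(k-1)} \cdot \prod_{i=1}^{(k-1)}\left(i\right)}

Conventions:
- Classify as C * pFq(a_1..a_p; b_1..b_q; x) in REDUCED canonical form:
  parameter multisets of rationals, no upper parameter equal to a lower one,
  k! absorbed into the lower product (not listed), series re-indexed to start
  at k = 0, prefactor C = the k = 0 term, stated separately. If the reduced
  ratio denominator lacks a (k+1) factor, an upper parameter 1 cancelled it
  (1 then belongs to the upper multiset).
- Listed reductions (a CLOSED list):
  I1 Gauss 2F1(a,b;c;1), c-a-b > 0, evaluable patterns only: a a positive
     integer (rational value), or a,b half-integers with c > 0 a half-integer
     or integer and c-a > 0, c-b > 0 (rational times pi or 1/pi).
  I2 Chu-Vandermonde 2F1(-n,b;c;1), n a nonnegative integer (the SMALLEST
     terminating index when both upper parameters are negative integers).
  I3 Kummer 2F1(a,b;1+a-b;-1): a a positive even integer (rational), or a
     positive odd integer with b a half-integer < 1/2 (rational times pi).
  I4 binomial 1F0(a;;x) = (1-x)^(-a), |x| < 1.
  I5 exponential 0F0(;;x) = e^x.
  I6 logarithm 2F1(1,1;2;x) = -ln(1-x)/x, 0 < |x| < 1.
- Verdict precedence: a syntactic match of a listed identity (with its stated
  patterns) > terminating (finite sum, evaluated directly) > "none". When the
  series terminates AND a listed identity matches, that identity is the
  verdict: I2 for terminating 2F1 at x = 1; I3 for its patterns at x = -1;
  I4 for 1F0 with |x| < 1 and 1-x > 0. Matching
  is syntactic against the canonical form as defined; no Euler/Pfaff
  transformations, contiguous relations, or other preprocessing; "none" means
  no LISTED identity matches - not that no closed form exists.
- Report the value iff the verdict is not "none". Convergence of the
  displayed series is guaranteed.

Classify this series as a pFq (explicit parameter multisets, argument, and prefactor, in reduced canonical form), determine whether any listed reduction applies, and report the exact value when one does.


Prefactor -\frac{3}{8}, argument 2: 0F0 with upper {-} over lower {-}. Verdict: the I5 exponential reduction fires (the 0F0 exponential series at x = 2). Hence: \left(-\frac{3}{8}\right) \cdot e^{2}.

Key observation: t_0 being -\frac{3}{8}, the product of the first k integers (C = -3/8) is k!.
Step ratio: r(k) = 2 * 1 / [(k+1)] ; factor over Q: parameters, x = 2, and C = -\frac{3}{8}.


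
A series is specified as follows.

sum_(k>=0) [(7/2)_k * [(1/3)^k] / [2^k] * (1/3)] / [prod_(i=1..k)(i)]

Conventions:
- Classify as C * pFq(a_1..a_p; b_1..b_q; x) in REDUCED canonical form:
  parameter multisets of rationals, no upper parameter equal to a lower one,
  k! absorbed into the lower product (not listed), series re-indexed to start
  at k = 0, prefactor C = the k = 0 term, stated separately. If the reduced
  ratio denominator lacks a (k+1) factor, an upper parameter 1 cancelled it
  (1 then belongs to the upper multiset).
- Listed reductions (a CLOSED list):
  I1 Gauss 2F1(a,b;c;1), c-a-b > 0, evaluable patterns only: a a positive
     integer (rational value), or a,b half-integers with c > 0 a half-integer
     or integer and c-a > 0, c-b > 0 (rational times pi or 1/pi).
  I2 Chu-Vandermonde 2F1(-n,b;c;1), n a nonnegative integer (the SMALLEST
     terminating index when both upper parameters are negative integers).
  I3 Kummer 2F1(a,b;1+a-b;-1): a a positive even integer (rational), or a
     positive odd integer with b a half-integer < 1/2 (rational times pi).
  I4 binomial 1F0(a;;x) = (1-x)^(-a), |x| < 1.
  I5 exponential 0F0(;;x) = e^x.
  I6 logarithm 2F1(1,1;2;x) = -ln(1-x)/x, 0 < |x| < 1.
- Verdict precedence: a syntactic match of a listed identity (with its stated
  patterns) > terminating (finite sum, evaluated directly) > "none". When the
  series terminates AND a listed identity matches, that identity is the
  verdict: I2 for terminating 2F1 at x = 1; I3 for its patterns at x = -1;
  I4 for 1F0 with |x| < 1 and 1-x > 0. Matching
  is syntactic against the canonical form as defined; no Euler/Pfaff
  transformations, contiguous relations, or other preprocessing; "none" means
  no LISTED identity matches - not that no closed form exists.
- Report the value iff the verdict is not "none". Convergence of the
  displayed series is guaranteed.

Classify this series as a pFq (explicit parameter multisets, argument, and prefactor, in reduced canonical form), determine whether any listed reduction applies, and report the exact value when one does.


First insight: with t_0 = 1/3, the product of the first k integers (C = 1/3, x = 1/6) is k!.
Adjacent-term ratio: r(k) = (1/6) * (k+7/2) / [(k+1)] - rational in k, leading ratio (1/6); with t_0 = 1/3, classification follows.

Canonical form: C = 1/3 times 1F0 with upper {7/2}, lower {-}, x = 1/6. Verdict: the I4 binomial reduction fires (the 1F0 binomial series: exponent -7/2, x = 1/6). Sum: (1/3) * (5/6)^(-7/2).


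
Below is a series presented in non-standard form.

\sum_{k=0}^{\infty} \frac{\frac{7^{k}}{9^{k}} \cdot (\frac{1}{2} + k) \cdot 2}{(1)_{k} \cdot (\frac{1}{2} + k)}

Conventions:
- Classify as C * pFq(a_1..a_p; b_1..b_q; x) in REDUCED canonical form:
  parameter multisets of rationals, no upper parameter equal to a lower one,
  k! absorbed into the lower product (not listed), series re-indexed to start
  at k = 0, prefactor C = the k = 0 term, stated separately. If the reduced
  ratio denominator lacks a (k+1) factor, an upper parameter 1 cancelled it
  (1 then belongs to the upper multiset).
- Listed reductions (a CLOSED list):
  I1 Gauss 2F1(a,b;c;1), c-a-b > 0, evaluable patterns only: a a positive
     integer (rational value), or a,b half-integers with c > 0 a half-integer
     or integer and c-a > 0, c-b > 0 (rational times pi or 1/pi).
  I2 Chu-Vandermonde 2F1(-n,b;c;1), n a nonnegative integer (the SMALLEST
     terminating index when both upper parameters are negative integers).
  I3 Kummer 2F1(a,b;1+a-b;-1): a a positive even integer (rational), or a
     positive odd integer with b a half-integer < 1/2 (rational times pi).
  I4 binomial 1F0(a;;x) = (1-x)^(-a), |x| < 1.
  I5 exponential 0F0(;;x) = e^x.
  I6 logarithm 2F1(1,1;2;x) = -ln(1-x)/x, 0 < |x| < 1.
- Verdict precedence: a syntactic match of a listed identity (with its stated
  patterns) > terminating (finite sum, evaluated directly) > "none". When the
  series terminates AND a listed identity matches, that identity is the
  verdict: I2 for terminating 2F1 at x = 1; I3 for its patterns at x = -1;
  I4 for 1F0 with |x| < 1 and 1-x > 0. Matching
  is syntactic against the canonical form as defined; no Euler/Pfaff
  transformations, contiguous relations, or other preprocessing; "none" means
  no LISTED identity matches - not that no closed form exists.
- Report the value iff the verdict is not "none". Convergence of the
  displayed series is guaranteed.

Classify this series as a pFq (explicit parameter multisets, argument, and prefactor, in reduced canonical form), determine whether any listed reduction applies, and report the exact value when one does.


x = \frac{7}{9} here; the reduced form reads 0F0, upper {-}, lower {-}, C = 2. Verdict: the I5 exponential reduction applies (the 0F0 exponential series at x = \frac{7}{9}). Its exact value is 2 \cdot e^{\frac{7}{9}}.

The tell: t_0 = 2 here, and striking the common factor k + 1/2 reduces the term (prefactor 2).
Adjacent-term ratio: r(k) = \frac{7}{9} * 1 / [(k+1)] - rational; roots negated = parameters, x = \frac{7}{9}, C = 2.


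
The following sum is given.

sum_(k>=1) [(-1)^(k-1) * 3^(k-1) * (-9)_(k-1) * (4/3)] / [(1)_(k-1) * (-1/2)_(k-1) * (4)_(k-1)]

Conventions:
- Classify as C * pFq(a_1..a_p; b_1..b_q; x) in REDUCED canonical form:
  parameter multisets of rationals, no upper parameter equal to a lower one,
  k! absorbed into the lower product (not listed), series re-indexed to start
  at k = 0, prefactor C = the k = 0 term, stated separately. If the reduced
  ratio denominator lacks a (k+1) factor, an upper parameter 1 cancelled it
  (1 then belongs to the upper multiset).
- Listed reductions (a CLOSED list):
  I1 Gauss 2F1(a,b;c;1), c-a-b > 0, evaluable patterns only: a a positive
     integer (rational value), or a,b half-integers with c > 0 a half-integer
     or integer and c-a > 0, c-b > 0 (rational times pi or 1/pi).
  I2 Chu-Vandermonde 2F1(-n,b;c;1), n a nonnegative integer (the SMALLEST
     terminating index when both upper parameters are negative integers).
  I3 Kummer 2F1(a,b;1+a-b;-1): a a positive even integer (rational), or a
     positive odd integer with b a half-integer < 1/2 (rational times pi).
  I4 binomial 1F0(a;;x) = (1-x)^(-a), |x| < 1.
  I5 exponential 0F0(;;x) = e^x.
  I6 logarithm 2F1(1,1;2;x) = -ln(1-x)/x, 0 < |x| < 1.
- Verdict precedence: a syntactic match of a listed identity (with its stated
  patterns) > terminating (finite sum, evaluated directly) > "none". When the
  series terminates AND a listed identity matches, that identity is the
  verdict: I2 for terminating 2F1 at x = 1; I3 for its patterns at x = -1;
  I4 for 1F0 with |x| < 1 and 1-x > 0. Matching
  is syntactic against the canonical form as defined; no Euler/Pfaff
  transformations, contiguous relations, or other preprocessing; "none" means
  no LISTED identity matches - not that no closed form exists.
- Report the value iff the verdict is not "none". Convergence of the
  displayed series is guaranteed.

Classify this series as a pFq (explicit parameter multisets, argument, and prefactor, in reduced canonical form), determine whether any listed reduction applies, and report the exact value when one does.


Canonical form: C = 4/3 times 1F2 with upper {-9}, lower {-1/2, 4}, x = -3. Verdict: terminating - no listed pattern fits, but -9 in the upper list cuts the series at k = 9; direct evaluation. Its exact value is -27385219682/144519375.

The tell: from the first term 4/3: the (-1)^k factor (C = 4/3, x = -3) folds into the argument's sign.
Ratio: r(k) = (-3) * (k-9) / [(k-1/2) (k+4) (k+1)] - rational in k, leading ratio (-3); with t_0 = 4/3, classification follows.


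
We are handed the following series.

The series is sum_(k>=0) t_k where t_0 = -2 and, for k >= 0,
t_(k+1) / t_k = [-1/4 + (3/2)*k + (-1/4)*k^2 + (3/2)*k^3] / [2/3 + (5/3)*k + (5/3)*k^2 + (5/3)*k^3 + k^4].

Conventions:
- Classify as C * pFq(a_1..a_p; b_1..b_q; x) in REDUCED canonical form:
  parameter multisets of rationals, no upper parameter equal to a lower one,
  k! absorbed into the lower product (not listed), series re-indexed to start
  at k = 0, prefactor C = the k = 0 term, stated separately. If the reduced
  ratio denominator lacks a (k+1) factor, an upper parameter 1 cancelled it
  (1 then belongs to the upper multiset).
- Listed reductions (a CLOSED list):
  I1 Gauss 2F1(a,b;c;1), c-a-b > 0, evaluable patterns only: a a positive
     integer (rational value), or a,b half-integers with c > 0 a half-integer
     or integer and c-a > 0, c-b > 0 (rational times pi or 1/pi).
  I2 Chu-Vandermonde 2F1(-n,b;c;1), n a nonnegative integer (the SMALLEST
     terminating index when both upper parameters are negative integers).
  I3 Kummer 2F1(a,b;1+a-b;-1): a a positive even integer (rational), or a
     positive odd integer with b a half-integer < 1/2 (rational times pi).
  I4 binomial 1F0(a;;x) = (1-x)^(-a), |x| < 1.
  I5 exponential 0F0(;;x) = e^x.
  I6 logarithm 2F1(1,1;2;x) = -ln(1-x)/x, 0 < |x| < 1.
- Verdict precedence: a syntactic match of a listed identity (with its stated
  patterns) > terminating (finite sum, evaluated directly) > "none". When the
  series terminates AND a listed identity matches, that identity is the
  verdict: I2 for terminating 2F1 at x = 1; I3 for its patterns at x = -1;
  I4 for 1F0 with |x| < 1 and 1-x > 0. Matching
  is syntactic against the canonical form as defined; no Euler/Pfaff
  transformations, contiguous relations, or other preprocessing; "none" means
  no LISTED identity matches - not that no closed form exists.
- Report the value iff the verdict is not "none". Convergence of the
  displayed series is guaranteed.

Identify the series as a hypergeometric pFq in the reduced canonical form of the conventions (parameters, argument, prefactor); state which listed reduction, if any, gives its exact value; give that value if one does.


With C = -2: the canonical form is 1F1(-1/6; 2/3; 3/2). Verdict: none (x = 3/2): each listed identity misses the multisets {-1/6} ; {2/3}.

First insight: t_0 = -2 here, and factor the ratio over Q (prefactor -2): negated roots = parameters.
Term ratio: r(k) = (3/2) * (k-1/6) / [(k+2/3) (k+1)] - rational; roots negated = parameters, x = (3/2), C = -2.


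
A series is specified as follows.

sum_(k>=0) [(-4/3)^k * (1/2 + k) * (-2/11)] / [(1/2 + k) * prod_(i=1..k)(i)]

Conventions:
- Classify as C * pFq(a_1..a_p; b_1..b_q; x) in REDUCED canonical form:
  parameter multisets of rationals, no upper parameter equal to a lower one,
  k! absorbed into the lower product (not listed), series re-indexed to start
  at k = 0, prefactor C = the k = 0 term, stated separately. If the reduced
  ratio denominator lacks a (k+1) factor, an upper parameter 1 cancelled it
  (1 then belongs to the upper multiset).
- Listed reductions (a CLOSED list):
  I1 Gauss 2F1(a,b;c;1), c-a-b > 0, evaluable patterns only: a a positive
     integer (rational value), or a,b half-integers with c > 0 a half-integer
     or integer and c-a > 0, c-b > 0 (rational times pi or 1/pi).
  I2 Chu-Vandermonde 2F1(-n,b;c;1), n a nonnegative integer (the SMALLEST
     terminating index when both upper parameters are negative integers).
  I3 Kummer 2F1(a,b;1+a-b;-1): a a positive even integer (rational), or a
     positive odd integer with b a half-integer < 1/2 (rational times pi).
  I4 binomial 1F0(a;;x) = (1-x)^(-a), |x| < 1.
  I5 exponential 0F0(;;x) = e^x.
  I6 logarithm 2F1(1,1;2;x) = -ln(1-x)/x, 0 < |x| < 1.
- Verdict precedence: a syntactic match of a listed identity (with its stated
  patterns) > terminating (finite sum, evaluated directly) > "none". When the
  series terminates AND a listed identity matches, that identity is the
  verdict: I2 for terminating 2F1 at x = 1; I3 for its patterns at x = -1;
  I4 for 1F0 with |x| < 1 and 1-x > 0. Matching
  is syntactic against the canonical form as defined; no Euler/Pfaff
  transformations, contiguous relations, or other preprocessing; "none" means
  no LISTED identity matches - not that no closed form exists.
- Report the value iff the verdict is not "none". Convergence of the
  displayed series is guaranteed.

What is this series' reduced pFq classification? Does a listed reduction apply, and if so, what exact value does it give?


x = -4/3 here; the reduced form reads 0F0, upper {-}, lower {-}, C = -2/11. Verdict: exponential (I5) matches (the 0F0 exponential series at x = -4/3). Sum: (-2/11) * e^(-4/3).

Structural cue: with t_0 = -2/11, k + 1/2 divides numerator and denominator alike; prefactor -2/11 after cancelling.
Consecutive-term ratio: r(k) = (-4/3) * 1 / [(k+1)] - poly over poly, x = (-4/3) from leading terms; C = -2/11 at k = 0.


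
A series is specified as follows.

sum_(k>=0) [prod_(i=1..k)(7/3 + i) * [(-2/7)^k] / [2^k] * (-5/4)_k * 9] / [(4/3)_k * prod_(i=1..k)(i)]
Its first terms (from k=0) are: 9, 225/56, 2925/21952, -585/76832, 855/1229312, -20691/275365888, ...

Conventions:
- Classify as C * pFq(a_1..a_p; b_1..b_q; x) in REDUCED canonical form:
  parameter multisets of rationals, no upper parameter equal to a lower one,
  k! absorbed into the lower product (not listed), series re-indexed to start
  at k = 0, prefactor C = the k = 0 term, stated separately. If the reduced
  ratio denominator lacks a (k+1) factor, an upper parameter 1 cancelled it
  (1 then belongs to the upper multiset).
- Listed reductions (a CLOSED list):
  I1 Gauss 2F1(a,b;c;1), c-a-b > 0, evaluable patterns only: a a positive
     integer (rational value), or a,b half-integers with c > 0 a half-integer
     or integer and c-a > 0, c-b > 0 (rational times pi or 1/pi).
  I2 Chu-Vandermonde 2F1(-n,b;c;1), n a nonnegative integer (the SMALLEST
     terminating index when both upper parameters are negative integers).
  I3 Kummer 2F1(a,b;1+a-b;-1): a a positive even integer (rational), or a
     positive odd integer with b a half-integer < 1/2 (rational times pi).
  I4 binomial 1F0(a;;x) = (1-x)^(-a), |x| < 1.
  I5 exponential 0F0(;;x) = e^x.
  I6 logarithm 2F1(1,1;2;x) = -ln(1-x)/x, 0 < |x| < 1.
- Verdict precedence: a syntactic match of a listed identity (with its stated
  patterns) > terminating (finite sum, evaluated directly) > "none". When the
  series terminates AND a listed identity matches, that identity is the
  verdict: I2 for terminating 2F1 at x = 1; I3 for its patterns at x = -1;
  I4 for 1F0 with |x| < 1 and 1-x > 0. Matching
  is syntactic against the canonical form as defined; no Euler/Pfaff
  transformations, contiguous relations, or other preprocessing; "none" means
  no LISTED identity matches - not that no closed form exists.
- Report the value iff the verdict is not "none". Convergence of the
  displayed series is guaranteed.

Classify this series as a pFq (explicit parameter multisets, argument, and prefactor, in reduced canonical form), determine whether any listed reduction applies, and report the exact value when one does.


Structural cue: x = (-1/7) and the two k-th powers (C = 9, x = -1/7) combine into one argument.
Step ratio: r(k) = (-1/7) * (k-5/4) (k+10/3) / [(k+4/3) (k+1)] - rational in k, leading ratio (-1/7); with t_0 = 9, classification follows.

At argument -1/7: a 2F1 with upper {-5/4, 10/3}, lower {4/3}, scaled by C = 9. Verdict: none - this 2F1 at x = -1/7 matches no listed pattern, and upper {-5/4, 10/3} holds no stopper.
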